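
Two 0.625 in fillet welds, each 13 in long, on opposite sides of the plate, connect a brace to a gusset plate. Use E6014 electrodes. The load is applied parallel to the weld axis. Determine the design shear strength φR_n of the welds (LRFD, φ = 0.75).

E60XX → F_EXX = 60 ksi.
Effective throat t_e = 0.707 × 0.625 = 0.4419 in.
Total length L = 26 in; A_we = 0.4419 × 26 = 11.49 in².
F_nw = 0.6 F_EXX = 0.6 × 60 = 36 ksi.
φR_n = 0.75 × 36 × 11.49 = 310.2 kip.

φR_n ≈ 310 kip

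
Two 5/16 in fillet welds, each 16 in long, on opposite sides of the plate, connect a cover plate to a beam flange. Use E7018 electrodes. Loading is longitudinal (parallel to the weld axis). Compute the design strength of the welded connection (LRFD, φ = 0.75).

φR_n ≈ 223 kip

E70XX → F_EXX = 70 ksi.
Effective throat t_e = 0.707 × 0.3125 = 0.2209 in.
Total length L = 32 in; A_we = 0.2209 × 32 = 7.07 in².
F_nw = 0.6 F_EXX = 0.6 × 70 = 42 ksi.
φR_n = 0.75 × 42 × 7.07 = 222.7 kip.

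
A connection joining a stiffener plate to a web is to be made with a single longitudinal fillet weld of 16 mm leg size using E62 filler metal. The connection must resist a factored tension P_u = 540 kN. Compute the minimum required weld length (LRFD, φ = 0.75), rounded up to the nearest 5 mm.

E62XX → F_EXX = 620 MPa.
Throat t_e = 0.707 × 16 = 11.31 mm.
φr_n = 0.75 × 0.6 × 620 × 11.31 × 10⁻³ = 3.156 kN/mm.
L_req = P_u / φr_n = 540 / 3.156 = 171.1 mm total.
Round up → use L = 175 mm.

L = 175 mm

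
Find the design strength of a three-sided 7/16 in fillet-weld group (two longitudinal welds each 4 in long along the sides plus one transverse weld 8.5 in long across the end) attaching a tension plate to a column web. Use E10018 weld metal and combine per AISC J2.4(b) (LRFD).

E100XX → F_EXX = 100 ksi.
t_e = 0.707 × 0.4375 = 0.3093 in.
R_nwl = 0.6 × 100 × 0.3093 × 8 = 148.5 kips (longitudinal, 2 welds).
R_nwt = 0.6 × 100 × 0.3093 × 8.5 = 157.7 kips (transverse, base value).
(i) R_nwl + R_nwt = 306.2 kips; (ii) 0.85 R_nwl + 1.5 R_nwt = 362.8 kips.
R_n = max = 362.8 kips [governs: (ii)]; φR_n = 272.1 kips.

φR_n ≈ 272 kips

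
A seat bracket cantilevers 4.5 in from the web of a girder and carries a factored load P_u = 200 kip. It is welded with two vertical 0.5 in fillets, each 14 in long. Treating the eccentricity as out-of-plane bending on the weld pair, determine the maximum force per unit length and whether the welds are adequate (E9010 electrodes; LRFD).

E90XX → F_EXX = 90 ksi.
L_w = 2 × 14 = 28 in; section modulus (unit throat) S = 2 × L²/6 = 65.33 in².
Direct shear f_v = P/L_w = 200/28 = 7.143 kip/in.
Moment M = P × e = 200 × 4.5 = 900 kip·in; bending f_b = M/S = 13.78 kip/in.
f_max = √(f_v² + f_b²) = √(7.143² + 13.78²) = 15.52 kip/in.
φr_n = 0.75 × 0.6 × 90 × (0.707 × 0.5) = 14.32 kip/in → NOT adequate.

f_max ≈ 15.5 kip/in; NOT adequate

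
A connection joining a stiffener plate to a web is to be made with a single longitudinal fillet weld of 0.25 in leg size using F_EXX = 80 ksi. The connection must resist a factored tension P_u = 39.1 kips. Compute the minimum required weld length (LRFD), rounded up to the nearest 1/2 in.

Throat t_e = 0.707 × 0.25 = 0.1767 in.
φr_n = 0.75 × 0.6 × 80 × 0.1767 = 6.363 kips/in.
L_req = P_u / φr_n = 39.1 / 6.363 = 6.145 in total.
Round up → use L = 6.5 in.

L = 6.5 in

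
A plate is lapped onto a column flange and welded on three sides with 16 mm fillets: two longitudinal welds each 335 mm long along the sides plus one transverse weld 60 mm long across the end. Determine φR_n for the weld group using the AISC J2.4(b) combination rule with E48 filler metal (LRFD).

E48XX → F_EXX = 480 MPa.
t_e = 0.707 × 16 = 11.31 mm.
R_nwl = 0.6 × 480 × 11.31 × 670 × 10⁻³ = 2183 kN (longitudinal, 2 welds).
R_nwt = 0.6 × 480 × 11.31 × 60 × 10⁻³ = 195.5 kN (transverse, base value).
(i) R_nwl + R_nwt = 2378 kN; (ii) 0.85 R_nwl + 1.5 R_nwt = 2149 kN.
R_n = max = 2378 kN [governs: (i)]; φR_n = 1784 kN.

φR_n ≈ 1780 kN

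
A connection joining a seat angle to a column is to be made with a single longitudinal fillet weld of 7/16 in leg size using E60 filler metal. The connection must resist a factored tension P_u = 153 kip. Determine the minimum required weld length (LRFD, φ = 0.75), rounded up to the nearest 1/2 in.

E60XX → F_EXX = 60 ksi.
Throat t_e = 0.707 × 0.4375 = 0.3093 in.
φr_n = 0.75 × 0.6 × 60 × 0.3093 = 8.351 kip/in.
L_req = P_u / φr_n = 153 / 8.351 = 18.32 in total.
Round up → use L = 18.5 in.

L = 18.5 in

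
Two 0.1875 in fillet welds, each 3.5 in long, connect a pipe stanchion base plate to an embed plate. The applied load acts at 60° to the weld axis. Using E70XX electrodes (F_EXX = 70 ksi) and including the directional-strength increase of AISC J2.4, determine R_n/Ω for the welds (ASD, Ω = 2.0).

R_n/Ω ≈ 27.3 kip

t_e = 0.707 × 0.1875 = 0.1326 in; A_we = 0.1326 × 7 = 0.9279 in².
Directional factor: 1.0 + 0.5 sin^1.5(60°) = 1.403.
F_nw = 0.6 × 70 × 1.403 = 58.92 ksi.
R_n/Ω = (58.92 × 0.9279) / 2.0 = 27.34 kip.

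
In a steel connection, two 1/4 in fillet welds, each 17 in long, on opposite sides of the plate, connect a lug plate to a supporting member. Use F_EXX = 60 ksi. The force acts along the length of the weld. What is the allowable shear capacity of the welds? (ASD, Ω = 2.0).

Effective throat t_e = 0.707 × 0.25 = 0.1767 in.
Total length L = 34 in; A_we = 0.1767 × 34 = 6.01 in².
F_nw = 0.6 F_EXX = 0.6 × 60 = 36 ksi.
R_n = 36 × 6.01 = 216.3 kip; R_n/Ω = 216.3/2.0 = 108.2 kip.

R_n/Ω ≈ 108 kip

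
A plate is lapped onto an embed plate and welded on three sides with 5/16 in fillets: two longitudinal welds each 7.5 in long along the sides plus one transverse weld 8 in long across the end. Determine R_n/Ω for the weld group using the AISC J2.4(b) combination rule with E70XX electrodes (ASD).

R_n/Ω ≈ 115 kip

E70XX → F_EXX = 70 ksi.
t_e = 0.707 × 0.3125 = 0.2209 in.
R_nwl = 0.6 × 70 × 0.2209 × 15 = 139.2 kip (longitudinal, 2 welds).
R_nwt = 0.6 × 70 × 0.2209 × 8 = 74.23 kip (transverse, base value).
(i) R_nwl + R_nwt = 213.4 kip; (ii) 0.85 R_nwl + 1.5 R_nwt = 229.7 kip.
R_n = max = 229.7 kip [governs: (ii)]; R_n/Ω = 114.8 kip.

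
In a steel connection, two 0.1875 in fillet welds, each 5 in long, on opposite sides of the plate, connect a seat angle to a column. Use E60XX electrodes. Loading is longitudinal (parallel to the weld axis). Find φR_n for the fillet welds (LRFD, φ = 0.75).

φR_n ≈ 35.8 kips

E60XX → F_EXX = 60 ksi.
Effective throat t_e = 0.707 × 0.1875 = 0.1326 in.
Total length L = 10 in; A_we = 0.1326 × 10 = 1.326 in².
F_nw = 0.6 F_EXX = 0.6 × 60 = 36 ksi.
φR_n = 0.75 × 36 × 1.326 = 35.79 kips.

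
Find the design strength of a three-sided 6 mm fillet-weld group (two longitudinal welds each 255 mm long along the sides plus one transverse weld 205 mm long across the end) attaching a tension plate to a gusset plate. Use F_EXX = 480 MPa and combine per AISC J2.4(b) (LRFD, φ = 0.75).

t_e = 0.707 × 6 = 4.242 mm.
R_nwl = 0.6 × 480 × 4.242 × 510 × 10⁻³ = 623.1 kN (longitudinal, 2 welds).
R_nwt = 0.6 × 480 × 4.242 × 205 × 10⁻³ = 250.4 kN (transverse, base value).
(i) R_nwl + R_nwt = 873.5 kN; (ii) 0.85 R_nwl + 1.5 R_nwt = 905.3 kN.
R_n = max = 905.3 kN [governs: (ii)]; φR_n = 679 kN.

φR_n ≈ 679 kN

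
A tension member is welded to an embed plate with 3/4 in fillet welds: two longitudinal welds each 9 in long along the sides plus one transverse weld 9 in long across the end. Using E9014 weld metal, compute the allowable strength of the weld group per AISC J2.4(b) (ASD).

E90XX → F_EXX = 90 ksi.
t_e = 0.707 × 0.75 = 0.5302 in.
R_nwl = 0.6 × 90 × 0.5302 × 18 = 515.4 kip (longitudinal, 2 welds).
R_nwt = 0.6 × 90 × 0.5302 × 9 = 257.7 kip (transverse, base value).
(i) R_nwl + R_nwt = 773.1 kip; (ii) 0.85 R_nwl + 1.5 R_nwt = 824.6 kip.
R_n = max = 824.6 kip [governs: (ii)]; R_n/Ω = 412.3 kip.

R_n/Ω ≈ 412 kip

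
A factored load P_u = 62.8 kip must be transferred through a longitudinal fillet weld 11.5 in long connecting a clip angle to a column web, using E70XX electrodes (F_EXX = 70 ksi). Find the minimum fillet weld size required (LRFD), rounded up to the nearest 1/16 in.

w = 1/4 in

Total weld length L = 11.5 in.
Required throat t_e = P_u / (φ × 0.6 F_EXX × L) = 62.8 / (0.75 × 0.6 × 70 × 11.5) = 0.1734 in.
Required leg w = t_e / 0.707 = 0.2452 in → use 1/4 in.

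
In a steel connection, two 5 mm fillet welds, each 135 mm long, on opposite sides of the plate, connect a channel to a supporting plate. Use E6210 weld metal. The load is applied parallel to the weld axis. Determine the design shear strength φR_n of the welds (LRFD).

φR_n ≈ 266 kN

E62XX → F_EXX = 620 MPa.
Effective throat t_e = 0.707 × 5 = 3.535 mm.
Total length L = 270 mm; A_we = 3.535 × 270 = 954.4 mm².
F_nw = 0.6 F_EXX = 0.6 × 620 = 372 MPa.
φR_n = 0.75 × 372 × 954.4 × 10⁻³ = 266.3 kN.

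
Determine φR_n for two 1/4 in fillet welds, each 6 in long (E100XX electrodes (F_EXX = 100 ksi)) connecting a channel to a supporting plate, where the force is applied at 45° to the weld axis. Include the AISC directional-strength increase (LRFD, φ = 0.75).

t_e = 0.707 × 0.25 = 0.1767 in; A_we = 0.1767 × 12 = 2.121 in².
Directional factor: 1.0 + 0.5 sin^1.5(45°) = 1.297.
F_nw = 0.6 × 100 × 1.297 = 77.84 ksi.
φR_n = 0.75 × 77.84 × 2.121 = 123.8 kip.

φR_n ≈ 124 kip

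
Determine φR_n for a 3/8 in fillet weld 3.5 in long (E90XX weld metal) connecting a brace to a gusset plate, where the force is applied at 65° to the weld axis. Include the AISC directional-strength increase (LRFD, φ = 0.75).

E90XX → F_EXX = 90 ksi.
t_e = 0.707 × 0.375 = 0.2651 in; A_we = 0.2651 × 3.5 = 0.9279 in².
Directional factor: 1.0 + 0.5 sin^1.5(65°) = 1.431.
F_nw = 0.6 × 90 × 1.431 = 77.3 ksi.
φR_n = 0.75 × 77.3 × 0.9279 = 53.79 kip.

φR_n ≈ 53.8 kip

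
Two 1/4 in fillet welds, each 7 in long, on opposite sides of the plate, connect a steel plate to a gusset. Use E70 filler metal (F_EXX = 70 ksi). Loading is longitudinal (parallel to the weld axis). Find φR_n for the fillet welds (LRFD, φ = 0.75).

Effective throat t_e = 0.707 × 0.25 = 0.1767 in.
Total length L = 14 in; A_we = 0.1767 × 14 = 2.474 in².
F_nw = 0.6 F_EXX = 0.6 × 70 = 42 ksi.
φR_n = 0.75 × 42 × 2.474 = 77.95 kip.

φR_n ≈ 77.9 kip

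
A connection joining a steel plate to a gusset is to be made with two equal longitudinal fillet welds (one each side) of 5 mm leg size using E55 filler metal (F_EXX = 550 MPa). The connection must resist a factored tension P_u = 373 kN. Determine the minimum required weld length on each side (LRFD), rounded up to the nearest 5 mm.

Throat t_e = 0.707 × 5 = 3.535 mm.
φr_n = 0.75 × 0.6 × 550 × 3.535 × 10⁻³ = 0.8749 kN/mm.
L_req = P_u / φr_n = 373 / 0.8749 = 426.3 mm total.
Per side: 426.3 / 2 = 213.2 mm.
Round up → use L = 215 mm on each side.

L = 215 mm on each side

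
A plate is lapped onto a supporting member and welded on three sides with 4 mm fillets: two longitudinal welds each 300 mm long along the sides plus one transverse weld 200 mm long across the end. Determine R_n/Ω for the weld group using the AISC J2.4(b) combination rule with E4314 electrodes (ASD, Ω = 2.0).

R_n/Ω ≈ 295 kN

E43XX → F_EXX = 430 MPa.
t_e = 0.707 × 4 = 2.828 mm.
R_nwl = 0.6 × 430 × 2.828 × 600 × 10⁻³ = 437.8 kN (longitudinal, 2 welds).
R_nwt = 0.6 × 430 × 2.828 × 200 × 10⁻³ = 145.9 kN (transverse, base value).
(i) R_nwl + R_nwt = 583.7 kN; (ii) 0.85 R_nwl + 1.5 R_nwt = 591 kN.
R_n = max = 591 kN [governs: (ii)]; R_n/Ω = 295.5 kN.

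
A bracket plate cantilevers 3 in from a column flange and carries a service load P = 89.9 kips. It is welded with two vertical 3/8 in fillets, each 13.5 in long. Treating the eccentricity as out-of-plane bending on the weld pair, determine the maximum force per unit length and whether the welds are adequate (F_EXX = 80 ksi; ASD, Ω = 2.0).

f_max ≈ 5.55 kip/in; adequate

L_w = 2 × 13.5 = 27 in; section modulus (unit throat) S = 2 × L²/6 = 60.75 in².
Direct shear f_v = P/L_w = 89.9/27 = 3.33 kip/in.
Moment M = P × e = 89.9 × 3 = 269.7 kip·in; bending f_b = M/S = 4.44 kip/in.
f_max = √(f_v² + f_b²) = √(3.33² + 4.44²) = 5.549 kip/in.
r_n/Ω = (1/2.0) × 0.6 × 80 × (0.707 × 0.375) = 6.363 kip/in → adequate.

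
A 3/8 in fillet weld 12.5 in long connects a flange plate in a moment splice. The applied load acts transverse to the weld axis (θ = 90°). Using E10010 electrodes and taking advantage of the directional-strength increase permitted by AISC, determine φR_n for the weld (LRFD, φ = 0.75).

φR_n ≈ 224 kip

E100XX → F_EXX = 100 ksi.
t_e = 0.707 × 0.375 = 0.2651 in; A_we = 0.2651 × 12.5 = 3.314 in².
Directional factor: 1.0 + 0.5 sin^1.5(90°) = 1.5.
F_nw = 0.6 × 100 × 1.5 = 90 ksi.
φR_n = 0.75 × 90 × 3.314 = 223.7 kip.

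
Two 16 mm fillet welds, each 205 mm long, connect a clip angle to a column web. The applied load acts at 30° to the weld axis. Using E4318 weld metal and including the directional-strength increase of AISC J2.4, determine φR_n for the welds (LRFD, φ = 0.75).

φR_n ≈ 1060 kN

E43XX → F_EXX = 430 MPa.
t_e = 0.707 × 16 = 11.31 mm; A_we = 11.31 × 410 = 4638 mm².
Directional factor: 1.0 + 0.5 sin^1.5(30°) = 1.177.
F_nw = 0.6 × 430 × 1.177 = 303.6 MPa.
φR_n = 0.75 × 303.6 × 4638 × 10⁻³ = 1056 kN.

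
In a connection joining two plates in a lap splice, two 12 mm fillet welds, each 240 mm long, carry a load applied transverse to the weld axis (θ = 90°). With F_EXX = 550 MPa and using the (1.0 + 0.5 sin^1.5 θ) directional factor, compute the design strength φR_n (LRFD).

φR_n ≈ 1510 kN

t_e = 0.707 × 12 = 8.484 mm; A_we = 8.484 × 480 = 4072 mm².
Directional factor: 1.0 + 0.5 sin^1.5(90°) = 1.5.
F_nw = 0.6 × 550 × 1.5 = 495 MPa.
φR_n = 0.75 × 495 × 4072 × 10⁻³ = 1512 kN.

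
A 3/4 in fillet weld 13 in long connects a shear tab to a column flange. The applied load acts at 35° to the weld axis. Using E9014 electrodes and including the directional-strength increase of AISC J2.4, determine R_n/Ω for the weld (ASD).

E90XX → F_EXX = 90 ksi.
t_e = 0.707 × 0.75 = 0.5302 in; A_we = 0.5302 × 13 = 6.893 in².
Directional factor: 1.0 + 0.5 sin^1.5(35°) = 1.217.
F_nw = 0.6 × 90 × 1.217 = 65.73 ksi.
R_n/Ω = (65.73 × 6.893) / 2.0 = 226.5 kips.

R_n/Ω ≈ 227 kips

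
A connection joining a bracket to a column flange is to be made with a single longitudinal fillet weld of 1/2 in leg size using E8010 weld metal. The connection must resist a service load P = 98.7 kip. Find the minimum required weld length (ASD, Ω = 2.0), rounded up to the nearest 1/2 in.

E80XX → F_EXX = 80 ksi.
Throat t_e = 0.707 × 0.5 = 0.3535 in.
r_n/Ω = (0.6 × 80 × 0.3535) / 2.0 = 8.484 kip/in.
L_req = P / (r_n/Ω) = 98.7 / 8.484 = 11.63 in total.
Round up → use L = 12 in.

L = 12 in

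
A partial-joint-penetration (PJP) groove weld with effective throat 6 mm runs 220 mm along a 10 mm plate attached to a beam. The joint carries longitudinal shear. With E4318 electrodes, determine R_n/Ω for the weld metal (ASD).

R_n/Ω ≈ 170 kN

E43XX → F_EXX = 430 MPa.
Effective throat (given) t_e = 6 mm.
A_we = 6 × 220 = 1320 mm².
F_nw = 0.6 F_EXX = 258 MPa.
R_n/Ω = (258 × 1320) / 2.0 × 10⁻³ = 170.3 kN.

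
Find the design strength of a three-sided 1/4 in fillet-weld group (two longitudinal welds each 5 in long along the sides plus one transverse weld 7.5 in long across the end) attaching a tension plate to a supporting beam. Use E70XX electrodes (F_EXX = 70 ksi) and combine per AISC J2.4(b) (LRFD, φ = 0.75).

t_e = 0.707 × 0.25 = 0.1767 in.
R_nwl = 0.6 × 70 × 0.1767 × 10 = 74.23 kips (longitudinal, 2 welds).
R_nwt = 0.6 × 70 × 0.1767 × 7.5 = 55.68 kips (transverse, base value).
(i) R_nwl + R_nwt = 129.9 kips; (ii) 0.85 R_nwl + 1.5 R_nwt = 146.6 kips.
R_n = max = 146.6 kips [governs: (ii)]; φR_n = 110 kips.

φR_n ≈ 110 kips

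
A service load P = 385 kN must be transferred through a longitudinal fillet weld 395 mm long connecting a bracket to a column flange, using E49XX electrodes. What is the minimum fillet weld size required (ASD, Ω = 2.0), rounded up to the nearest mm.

w = 10 mm

E49XX → F_EXX = 490 MPa.
Total weld length L = 395 mm.
Required throat t_e = P × Ω / (0.6 F_EXX × L) = 385 × 2.0 / (0.6 × 490 × 395 × 10⁻³) = 6.631 mm.
Required leg w = t_e / 0.707 = 9.378 mm → use 10 mm.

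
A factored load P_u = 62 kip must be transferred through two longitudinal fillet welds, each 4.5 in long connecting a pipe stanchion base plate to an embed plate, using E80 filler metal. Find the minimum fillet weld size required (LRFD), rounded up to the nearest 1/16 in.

E80XX → F_EXX = 80 ksi.
Total weld length L = 9 in.
Required throat t_e = P_u / (φ × 0.6 F_EXX × L) = 62 / (0.75 × 0.6 × 80 × 9) = 0.1914 in.
Required leg w = t_e / 0.707 = 0.2707 in → use 5/16 in.

w = 5/16 in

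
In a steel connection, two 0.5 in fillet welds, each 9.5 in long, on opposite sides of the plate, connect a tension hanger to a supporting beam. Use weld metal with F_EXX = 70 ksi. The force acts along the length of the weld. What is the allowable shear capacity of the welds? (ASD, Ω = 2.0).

Effective throat t_e = 0.707 × 0.5 = 0.3535 in.
Total length L = 19 in; A_we = 0.3535 × 19 = 6.716 in².
F_nw = 0.6 F_EXX = 0.6 × 70 = 42 ksi.
R_n = 42 × 6.716 = 282.1 kip; R_n/Ω = 282.1/2.0 = 141 kip.

R_n/Ω ≈ 141 kip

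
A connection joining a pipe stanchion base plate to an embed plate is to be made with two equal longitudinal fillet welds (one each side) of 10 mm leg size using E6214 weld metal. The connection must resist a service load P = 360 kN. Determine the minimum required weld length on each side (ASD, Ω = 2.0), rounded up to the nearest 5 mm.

L = 140 mm on each side

E62XX → F_EXX = 620 MPa.
Throat t_e = 0.707 × 10 = 7.07 mm.
r_n/Ω = (0.6 × 620 × 7.07) / 2.0 = 1315 N/mm = 1.315 kN/mm.
L_req = P / (r_n/Ω) = 360 / 1.315 = 273.8 mm total.
Per side: 273.8 / 2 = 136.9 mm.
Round up → use L = 140 mm on each side.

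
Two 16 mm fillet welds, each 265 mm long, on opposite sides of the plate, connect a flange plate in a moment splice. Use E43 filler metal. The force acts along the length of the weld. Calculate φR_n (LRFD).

φR_n ≈ 1160 kN

E43XX → F_EXX = 430 MPa.
Effective throat t_e = 0.707 × 16 = 11.31 mm.
Total length L = 530 mm; A_we = 11.31 × 530 = 5995 mm².
F_nw = 0.6 F_EXX = 0.6 × 430 = 258 MPa.
φR_n = 0.75 × 258 × 5995 × 10⁻³ = 1160 kN.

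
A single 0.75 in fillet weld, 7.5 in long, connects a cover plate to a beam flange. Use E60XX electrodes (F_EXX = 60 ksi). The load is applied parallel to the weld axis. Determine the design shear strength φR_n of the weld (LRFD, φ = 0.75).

φR_n ≈ 107 kips

Effective throat t_e = 0.707 × 0.75 = 0.5302 in.
Total length L = 7.5 in; A_we = 0.5302 × 7.5 = 3.977 in².
F_nw = 0.6 F_EXX = 0.6 × 60 = 36 ksi.
φR_n = 0.75 × 36 × 3.977 = 107.4 kips.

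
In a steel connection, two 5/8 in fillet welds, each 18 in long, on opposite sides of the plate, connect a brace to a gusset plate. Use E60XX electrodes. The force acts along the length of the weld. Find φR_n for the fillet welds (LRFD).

φR_n ≈ 430 kip

E60XX → F_EXX = 60 ksi.
Effective throat t_e = 0.707 × 0.625 = 0.4419 in.
Total length L = 36 in; A_we = 0.4419 × 36 = 15.91 in².
F_nw = 0.6 F_EXX = 0.6 × 60 = 36 ksi.
φR_n = 0.75 × 36 × 15.91 = 429.5 kip.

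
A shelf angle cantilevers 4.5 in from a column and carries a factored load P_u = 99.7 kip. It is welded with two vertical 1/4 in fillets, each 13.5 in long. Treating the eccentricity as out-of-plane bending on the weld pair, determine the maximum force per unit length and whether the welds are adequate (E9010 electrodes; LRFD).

f_max ≈ 8.26 kip/in; NOT adequate

E90XX → F_EXX = 90 ksi.
L_w = 2 × 13.5 = 27 in; section modulus (unit throat) S = 2 × L²/6 = 60.75 in².
Direct shear f_v = P/L_w = 99.7/27 = 3.693 kip/in.
Moment M = P × e = 99.7 × 4.5 = 448.65 kip·in; bending f_b = M/S = 7.385 kip/in.
f_max = √(f_v² + f_b²) = √(3.693² + 7.385²) = 8.257 kip/in.
φr_n = 0.75 × 0.6 × 90 × (0.707 × 0.25) = 7.158 kip/in → NOT adequate.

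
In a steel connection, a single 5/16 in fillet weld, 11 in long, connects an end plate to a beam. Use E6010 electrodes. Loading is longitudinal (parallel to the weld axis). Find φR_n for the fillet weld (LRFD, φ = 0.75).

E60XX → F_EXX = 60 ksi.
Effective throat t_e = 0.707 × 0.3125 = 0.2209 in.
Total length L = 11 in; A_we = 0.2209 × 11 = 2.43 in².
F_nw = 0.6 F_EXX = 0.6 × 60 = 36 ksi.
φR_n = 0.75 × 36 × 2.43 = 65.62 kip.

φR_n ≈ 65.6 kip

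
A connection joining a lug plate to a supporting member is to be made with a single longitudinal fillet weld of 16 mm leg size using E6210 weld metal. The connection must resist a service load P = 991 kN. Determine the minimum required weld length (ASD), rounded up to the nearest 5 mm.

L = 475 mm

E62XX → F_EXX = 620 MPa.
Throat t_e = 0.707 × 16 = 11.31 mm.
r_n/Ω = (0.6 × 620 × 11.31) / 2.0 = 2104 N/mm = 2.104 kN/mm.
L_req = P / (r_n/Ω) = 991 / 2.104 = 471 mm total.
Round up → use L = 475 mm.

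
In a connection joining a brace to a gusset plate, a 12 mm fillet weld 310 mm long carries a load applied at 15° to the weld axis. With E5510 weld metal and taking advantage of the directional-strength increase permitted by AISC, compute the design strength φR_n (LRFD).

E55XX → F_EXX = 550 MPa.
t_e = 0.707 × 12 = 8.484 mm; A_we = 8.484 × 310 = 2630 mm².
Directional factor: 1.0 + 0.5 sin^1.5(15°) = 1.066.
F_nw = 0.6 × 550 × 1.066 = 351.7 MPa.
φR_n = 0.75 × 351.7 × 2630 × 10⁻³ = 693.8 kN.

φR_n ≈ 694 kN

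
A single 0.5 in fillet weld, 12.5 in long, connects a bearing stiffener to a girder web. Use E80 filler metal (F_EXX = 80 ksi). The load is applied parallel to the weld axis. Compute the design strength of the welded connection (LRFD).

φR_n ≈ 159 kip

Effective throat t_e = 0.707 × 0.5 = 0.3535 in.
Total length L = 12.5 in; A_we = 0.3535 × 12.5 = 4.419 in².
F_nw = 0.6 F_EXX = 0.6 × 80 = 48 ksi.
φR_n = 0.75 × 48 × 4.419 = 159.1 kip.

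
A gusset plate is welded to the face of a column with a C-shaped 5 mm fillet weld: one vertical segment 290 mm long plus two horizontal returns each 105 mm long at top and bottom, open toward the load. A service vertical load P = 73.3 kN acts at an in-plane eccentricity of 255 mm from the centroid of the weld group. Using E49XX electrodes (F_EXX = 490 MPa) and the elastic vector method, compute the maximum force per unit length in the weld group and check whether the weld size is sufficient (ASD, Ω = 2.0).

f_max ≈ 536 N/mm; NOT adequate

Total weld length L_w = 500 mm. Treat welds as unit-width lines.
Centroid: x̄ = 2×105×52.5 / 500 = 22.05 mm from the vertical weld.
Polar moment about centroid: J = I_x + I_y = [290³/12 + 2×105×145²] + [290×22.05² + 2(105³/12 + 105×30.45²)] = 6976000 mm³.
Direct shear f_v = P/L_w = 73.3×10³ / 500 = 146.6 N/mm (vertical).
Torsion M = P·e = 73.3×10³ × 255 = 18692000 N·mm.
Critical point at (x, y) = (82.95, 145) from centroid. f_tx = M·y/J = 388.5 N/mm; f_ty = M·x/J = 222.2 N/mm.
Resultant f_max = √[f_tx² + (f_v + f_ty)²] = √[388.5² + (146.6 + 222.2)²] = 535.7 N/mm.
Capacity per unit length: r_n/Ω = (1/2.0) × 0.6 × 490 × (0.707 × 5) = 519.6 N/mm.
535.7 > 519.6 → NOT adequate.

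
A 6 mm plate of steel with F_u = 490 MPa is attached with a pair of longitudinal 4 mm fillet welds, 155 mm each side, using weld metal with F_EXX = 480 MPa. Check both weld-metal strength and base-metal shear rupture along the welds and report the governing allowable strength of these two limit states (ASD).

R_n/Ω ≈ 126 kN (weld metal governs)

t_e = 0.707 × 4 = 2.828 mm; L = 310 mm.
Weld metal: R_n/Ω = (1/2.0) × 0.6 × 480 × 2.828 × 310 × 10⁻³ = 126.2 kN.
Base metal (shear rupture): R_n/Ω = (1/2.0) × 0.6 × 490 × 6 × 310 × 10⁻³ = 273.4 kN.
Governing: weld metal.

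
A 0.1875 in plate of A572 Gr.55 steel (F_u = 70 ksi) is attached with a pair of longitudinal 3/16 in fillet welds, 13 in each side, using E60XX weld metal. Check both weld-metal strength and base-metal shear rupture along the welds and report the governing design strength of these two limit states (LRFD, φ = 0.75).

E60XX → F_EXX = 60 ksi.
t_e = 0.707 × 0.1875 = 0.1326 in; L = 26 in.
Weld metal: φR_n = 0.75 × 0.6 × 60 × 0.1326 × 26 = 93.06 kip.
Base metal (shear rupture): φR_n = 0.75 × 0.6 × 70 × 0.1875 × 26 = 153.6 kip.
Governing: weld metal.

φR_n ≈ 93.1 kip (weld metal governs)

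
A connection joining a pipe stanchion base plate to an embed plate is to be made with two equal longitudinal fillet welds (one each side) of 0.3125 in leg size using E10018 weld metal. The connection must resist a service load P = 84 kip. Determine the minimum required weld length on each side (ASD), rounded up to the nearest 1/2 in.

E100XX → F_EXX = 100 ksi.
Throat t_e = 0.707 × 0.3125 = 0.2209 in.
r_n/Ω = (0.6 × 100 × 0.2209) / 2.0 = 6.628 kip/in.
L_req = P / (r_n/Ω) = 84 / 6.628 = 12.67 in total.
Per side: 12.67 / 2 = 6.337 in.
Round up → use L = 6.5 in on each side.

L = 6.5 in on each side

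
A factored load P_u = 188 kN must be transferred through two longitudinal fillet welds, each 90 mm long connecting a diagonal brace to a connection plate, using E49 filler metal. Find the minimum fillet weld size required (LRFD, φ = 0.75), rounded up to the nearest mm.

E49XX → F_EXX = 490 MPa.
Total weld length L = 180 mm.
Required throat t_e = P_u / (φ × 0.6 F_EXX × L) = 188 / (0.75 × 0.6 × 490 × 180 × 10⁻³) = 4.737 mm.
Required leg w = t_e / 0.707 = 6.7 mm → use 7 mm.

w = 7 mm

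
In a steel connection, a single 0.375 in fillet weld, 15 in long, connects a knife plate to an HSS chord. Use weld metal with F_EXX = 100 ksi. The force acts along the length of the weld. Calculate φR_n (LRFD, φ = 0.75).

φR_n ≈ 179 kip

Effective throat t_e = 0.707 × 0.375 = 0.2651 in.
Total length L = 15 in; A_we = 0.2651 × 15 = 3.977 in².
F_nw = 0.6 F_EXX = 0.6 × 100 = 60 ksi.
φR_n = 0.75 × 60 × 3.977 = 179 kip.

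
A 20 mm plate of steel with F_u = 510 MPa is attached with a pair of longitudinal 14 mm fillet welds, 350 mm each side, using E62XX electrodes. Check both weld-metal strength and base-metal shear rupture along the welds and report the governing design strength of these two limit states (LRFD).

E62XX → F_EXX = 620 MPa.
t_e = 0.707 × 14 = 9.898 mm; L = 700 mm.
Weld metal: φR_n = 0.75 × 0.6 × 620 × 9.898 × 700 × 10⁻³ = 1933 kN.
Base metal (shear rupture): φR_n = 0.75 × 0.6 × 510 × 20 × 700 × 10⁻³ = 3213 kN.
Governing: weld metal.

φR_n ≈ 1930 kN (weld metal governs)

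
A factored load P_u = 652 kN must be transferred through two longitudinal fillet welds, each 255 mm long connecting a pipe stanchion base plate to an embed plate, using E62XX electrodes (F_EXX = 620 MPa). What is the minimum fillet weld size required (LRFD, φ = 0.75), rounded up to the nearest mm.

w = 7 mm

Total weld length L = 510 mm.
Required throat t_e = P_u / (φ × 0.6 F_EXX × L) = 652 / (0.75 × 0.6 × 620 × 510 × 10⁻³) = 4.582 mm.
Required leg w = t_e / 0.707 = 6.481 mm → use 7 mm.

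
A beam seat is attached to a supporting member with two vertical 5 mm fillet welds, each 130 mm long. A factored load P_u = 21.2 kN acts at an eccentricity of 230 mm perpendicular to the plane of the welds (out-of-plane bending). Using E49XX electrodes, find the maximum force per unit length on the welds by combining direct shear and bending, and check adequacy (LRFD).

f_max ≈ 869 N/mm; NOT adequate

E49XX → F_EXX = 490 MPa.
L_w = 2 × 130 = 260 mm; section modulus (unit throat) S = 2 × L²/6 = 5633 mm².
Direct shear f_v = P/L_w = 21.2×10³/260 = 81.54 N/mm.
Moment M = P × e = 21.2×10³ × 230 = 4876000 N·mm; bending f_b = M/S = 865.6 N/mm.
f_max = √(f_v² + f_b²) = √(81.54² + 865.6²) = 869.4 N/mm.
φr_n = 0.75 × 0.6 × 490 × (0.707 × 5) = 779.5 N/mm → NOT adequate.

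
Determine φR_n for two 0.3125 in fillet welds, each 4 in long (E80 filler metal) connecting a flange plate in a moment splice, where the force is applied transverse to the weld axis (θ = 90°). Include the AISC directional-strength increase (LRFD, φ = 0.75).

E80XX → F_EXX = 80 ksi.
t_e = 0.707 × 0.3125 = 0.2209 in; A_we = 0.2209 × 8 = 1.767 in².
Directional factor: 1.0 + 0.5 sin^1.5(90°) = 1.5.
F_nw = 0.6 × 80 × 1.5 = 72 ksi.
φR_n = 0.75 × 72 × 1.767 = 95.44 kips.

φR_n ≈ 95.4 kips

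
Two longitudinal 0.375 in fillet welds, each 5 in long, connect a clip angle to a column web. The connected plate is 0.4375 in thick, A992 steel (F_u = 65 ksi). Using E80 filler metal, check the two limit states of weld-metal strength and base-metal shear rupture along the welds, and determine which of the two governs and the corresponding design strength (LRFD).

E80XX → F_EXX = 80 ksi.
t_e = 0.707 × 0.375 = 0.2651 in; L = 10 in.
Weld metal: φR_n = 0.75 × 0.6 × 80 × 0.2651 × 10 = 95.44 kip.
Base metal (shear rupture): φR_n = 0.75 × 0.6 × 65 × 0.4375 × 10 = 128 kip.
Governing: weld metal.

φR_n ≈ 95.4 kip (weld metal governs)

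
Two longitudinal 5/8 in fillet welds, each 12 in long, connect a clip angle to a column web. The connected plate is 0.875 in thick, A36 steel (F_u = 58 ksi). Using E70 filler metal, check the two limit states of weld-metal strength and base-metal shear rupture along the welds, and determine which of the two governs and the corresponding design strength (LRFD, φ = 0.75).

E70XX → F_EXX = 70 ksi.
t_e = 0.707 × 0.625 = 0.4419 in; L = 24 in.
Weld metal: φR_n = 0.75 × 0.6 × 70 × 0.4419 × 24 = 334.1 kip.
Base metal (shear rupture): φR_n = 0.75 × 0.6 × 58 × 0.875 × 24 = 548.1 kip.
Governing: weld metal.

φR_n ≈ 334 kip (weld metal governs)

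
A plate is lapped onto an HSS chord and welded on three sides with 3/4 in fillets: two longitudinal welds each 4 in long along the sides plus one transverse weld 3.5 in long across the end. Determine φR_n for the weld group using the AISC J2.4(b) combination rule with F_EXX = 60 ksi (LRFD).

φR_n ≈ 173 kips

t_e = 0.707 × 0.75 = 0.5302 in.
R_nwl = 0.6 × 60 × 0.5302 × 8 = 152.7 kips (longitudinal, 2 welds).
R_nwt = 0.6 × 60 × 0.5302 × 3.5 = 66.81 kips (transverse, base value).
(i) R_nwl + R_nwt = 219.5 kips; (ii) 0.85 R_nwl + 1.5 R_nwt = 230 kips.
R_n = max = 230 kips [governs: (ii)]; φR_n = 172.5 kips.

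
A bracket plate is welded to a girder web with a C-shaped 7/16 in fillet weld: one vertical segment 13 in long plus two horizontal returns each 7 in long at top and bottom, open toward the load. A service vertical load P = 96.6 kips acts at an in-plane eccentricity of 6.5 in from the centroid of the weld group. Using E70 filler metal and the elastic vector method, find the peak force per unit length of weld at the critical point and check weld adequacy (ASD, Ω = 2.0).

E70XX → F_EXX = 70 ksi.
Total weld length L_w = 27 in. Treat welds as unit-width lines.
Centroid: x̄ = 2×7×3.5 / 27 = 1.815 in from the vertical weld.
Polar moment about centroid: J = I_x + I_y = [13³/12 + 2×7×6.5²] + [13×1.815² + 2(7³/12 + 7×1.685²)] = 914.3 in³.
Direct shear f_v = P/L_w = 96.6 / 27 = 3.578 kip/in (vertical).
Torsion M = P·e = 96.6 × 6.5 = 627.9 kip·in.
Critical point at (x, y) = (5.185, 6.5) from centroid. f_tx = M·y/J = 4.464 kip/in; f_ty = M·x/J = 3.561 kip/in.
Resultant f_max = √[f_tx² + (f_v + f_ty)²] = √[4.464² + (3.578 + 3.561)²] = 8.419 kip/in.
Capacity per unit length: r_n/Ω = (1/2.0) × 0.6 × 70 × (0.707 × 0.4375) = 6.496 kip/in.
8.419 > 6.496 → NOT adequate.

f_max ≈ 8.42 kip/in; NOT adequate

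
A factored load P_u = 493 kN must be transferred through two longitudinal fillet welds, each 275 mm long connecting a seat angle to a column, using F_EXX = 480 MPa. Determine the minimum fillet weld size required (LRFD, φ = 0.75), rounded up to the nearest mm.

w = 6 mm

Total weld length L = 550 mm.
Required throat t_e = P_u / (φ × 0.6 F_EXX × L) = 493 / (0.75 × 0.6 × 480 × 550 × 10⁻³) = 4.15 mm.
Required leg w = t_e / 0.707 = 5.87 mm → use 6 mm.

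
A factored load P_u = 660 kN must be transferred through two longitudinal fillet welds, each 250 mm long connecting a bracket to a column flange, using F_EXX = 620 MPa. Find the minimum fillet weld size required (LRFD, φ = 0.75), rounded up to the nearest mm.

Total weld length L = 500 mm.
Required throat t_e = P_u / (φ × 0.6 F_EXX × L) = 660 / (0.75 × 0.6 × 620 × 500 × 10⁻³) = 4.731 mm.
Required leg w = t_e / 0.707 = 6.692 mm → use 7 mm.

w = 7 mm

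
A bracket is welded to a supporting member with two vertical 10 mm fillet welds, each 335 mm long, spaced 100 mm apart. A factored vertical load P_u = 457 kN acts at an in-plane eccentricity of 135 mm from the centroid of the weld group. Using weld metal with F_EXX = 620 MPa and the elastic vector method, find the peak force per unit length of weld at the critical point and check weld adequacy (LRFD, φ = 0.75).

Total weld length L_w = 670 mm. Treat welds as unit-width lines.
Polar moment about centroid: J = 2[d³/12 + d(b/2)²] = 2[335³/12 + 335×50²] = 7941000 mm³.
Direct shear f_v = P/L_w = 457×10³ / 670 = 682.1 N/mm (vertical).
Torsion M = P·e = 457×10³ × 135 = 61695000 N·mm.
Critical point at (x, y) = (50, 167.5) from centroid. f_tx = M·y/J = 1301 N/mm; f_ty = M·x/J = 388.5 N/mm.
Resultant f_max = √[f_tx² + (f_v + f_ty)²] = √[1301² + (682.1 + 388.5)²] = 1685 N/mm.
Capacity per unit length: φr_n = 0.75 × 0.6 × 620 × (0.707 × 10) = 1973 N/mm.
1685 ≤ 1973 → adequate.

f_max ≈ 1690 N/mm; adequate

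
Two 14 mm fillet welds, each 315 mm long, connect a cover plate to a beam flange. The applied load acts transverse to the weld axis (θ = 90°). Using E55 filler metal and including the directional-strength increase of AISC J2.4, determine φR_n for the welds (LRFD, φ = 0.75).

E55XX → F_EXX = 550 MPa.
t_e = 0.707 × 14 = 9.898 mm; A_we = 9.898 × 630 = 6236 mm².
Directional factor: 1.0 + 0.5 sin^1.5(90°) = 1.5.
F_nw = 0.6 × 550 × 1.5 = 495 MPa.
φR_n = 0.75 × 495 × 6236 × 10⁻³ = 2315 kN.

φR_n ≈ 2320 kN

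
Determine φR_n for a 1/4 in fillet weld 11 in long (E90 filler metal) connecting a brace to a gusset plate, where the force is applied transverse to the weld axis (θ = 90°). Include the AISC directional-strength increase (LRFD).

E90XX → F_EXX = 90 ksi.
t_e = 0.707 × 0.25 = 0.1767 in; A_we = 0.1767 × 11 = 1.944 in².
Directional factor: 1.0 + 0.5 sin^1.5(90°) = 1.5.
F_nw = 0.6 × 90 × 1.5 = 81 ksi.
φR_n = 0.75 × 81 × 1.944 = 118.1 kips.

φR_n ≈ 118 kips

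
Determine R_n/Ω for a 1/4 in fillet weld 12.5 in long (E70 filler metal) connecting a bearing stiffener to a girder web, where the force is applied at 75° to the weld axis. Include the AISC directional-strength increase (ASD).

E70XX → F_EXX = 70 ksi.
t_e = 0.707 × 0.25 = 0.1767 in; A_we = 0.1767 × 12.5 = 2.209 in².
Directional factor: 1.0 + 0.5 sin^1.5(75°) = 1.475.
F_nw = 0.6 × 70 × 1.475 = 61.94 ksi.
R_n/Ω = (61.94 × 2.209) / 2.0 = 68.42 kip.

R_n/Ω ≈ 68.4 kip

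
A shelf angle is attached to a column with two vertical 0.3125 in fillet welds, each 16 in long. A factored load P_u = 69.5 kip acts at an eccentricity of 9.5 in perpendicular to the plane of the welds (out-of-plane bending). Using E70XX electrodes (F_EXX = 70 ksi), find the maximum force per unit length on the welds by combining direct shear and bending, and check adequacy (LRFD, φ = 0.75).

L_w = 2 × 16 = 32 in; section modulus (unit throat) S = 2 × L²/6 = 85.33 in².
Direct shear f_v = P/L_w = 69.5/32 = 2.172 kip/in.
Moment M = P × e = 69.5 × 9.5 = 660.25 kip·in; bending f_b = M/S = 7.737 kip/in.
f_max = √(f_v² + f_b²) = √(2.172² + 7.737²) = 8.036 kip/in.
φr_n = 0.75 × 0.6 × 70 × (0.707 × 0.3125) = 6.96 kip/in → NOT adequate.

f_max ≈ 8.04 kip/in; NOT adequate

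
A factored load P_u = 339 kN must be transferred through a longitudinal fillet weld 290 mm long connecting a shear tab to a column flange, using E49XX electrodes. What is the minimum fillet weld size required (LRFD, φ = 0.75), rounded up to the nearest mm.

w = 8 mm

E49XX → F_EXX = 490 MPa.
Total weld length L = 290 mm.
Required throat t_e = P_u / (φ × 0.6 F_EXX × L) = 339 / (0.75 × 0.6 × 490 × 290 × 10⁻³) = 5.301 mm.
Required leg w = t_e / 0.707 = 7.498 mm → use 8 mm.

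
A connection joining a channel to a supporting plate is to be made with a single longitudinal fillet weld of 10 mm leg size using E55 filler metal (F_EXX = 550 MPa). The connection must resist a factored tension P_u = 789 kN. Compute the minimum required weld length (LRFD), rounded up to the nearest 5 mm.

L = 455 mm

Throat t_e = 0.707 × 10 = 7.07 mm.
φr_n = 0.75 × 0.6 × 550 × 7.07 × 10⁻³ = 1.75 kN/mm.
L_req = P_u / φr_n = 789 / 1.75 = 450.9 mm total.
Round up → use L = 455 mm.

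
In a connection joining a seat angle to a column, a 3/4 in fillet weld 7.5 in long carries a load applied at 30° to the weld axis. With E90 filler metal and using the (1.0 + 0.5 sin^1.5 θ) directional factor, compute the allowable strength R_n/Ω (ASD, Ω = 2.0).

E90XX → F_EXX = 90 ksi.
t_e = 0.707 × 0.75 = 0.5302 in; A_we = 0.5302 × 7.5 = 3.977 in².
Directional factor: 1.0 + 0.5 sin^1.5(30°) = 1.177.
F_nw = 0.6 × 90 × 1.177 = 63.55 ksi.
R_n/Ω = (63.55 × 3.977) / 2.0 = 126.4 kips.

R_n/Ω ≈ 126 kips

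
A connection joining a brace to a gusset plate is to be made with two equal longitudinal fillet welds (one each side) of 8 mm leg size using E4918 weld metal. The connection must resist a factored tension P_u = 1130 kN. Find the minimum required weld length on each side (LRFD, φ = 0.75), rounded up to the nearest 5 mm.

L = 455 mm on each side

E49XX → F_EXX = 490 MPa.
Throat t_e = 0.707 × 8 = 5.656 mm.
φr_n = 0.75 × 0.6 × 490 × 5.656 × 10⁻³ = 1.247 kN/mm.
L_req = P_u / φr_n = 1130 / 1.247 = 906.1 mm total.
Per side: 906.1 / 2 = 453 mm.
Round up → use L = 455 mm on each side.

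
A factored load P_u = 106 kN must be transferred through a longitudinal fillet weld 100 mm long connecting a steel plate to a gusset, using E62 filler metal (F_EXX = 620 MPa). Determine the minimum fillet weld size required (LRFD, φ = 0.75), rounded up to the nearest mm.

Total weld length L = 100 mm.
Required throat t_e = P_u / (φ × 0.6 F_EXX × L) = 106 / (0.75 × 0.6 × 620 × 100 × 10⁻³) = 3.799 mm.
Required leg w = t_e / 0.707 = 5.374 mm → use 6 mm.

w = 6 mm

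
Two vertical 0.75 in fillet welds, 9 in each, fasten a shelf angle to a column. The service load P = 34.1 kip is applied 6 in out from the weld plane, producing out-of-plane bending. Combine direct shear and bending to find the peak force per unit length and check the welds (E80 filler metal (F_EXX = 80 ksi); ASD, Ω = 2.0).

f_max ≈ 7.81 kip/in; adequate

L_w = 2 × 9 = 18 in; section modulus (unit throat) S = 2 × L²/6 = 27 in².
Direct shear f_v = P/L_w = 34.1/18 = 1.894 kip/in.
Moment M = P × e = 34.1 × 6 = 204.6 kip·in; bending f_b = M/S = 7.578 kip/in.
f_max = √(f_v² + f_b²) = √(1.894² + 7.578²) = 7.811 kip/in.
r_n/Ω = (1/2.0) × 0.6 × 80 × (0.707 × 0.75) = 12.73 kip/in → adequate.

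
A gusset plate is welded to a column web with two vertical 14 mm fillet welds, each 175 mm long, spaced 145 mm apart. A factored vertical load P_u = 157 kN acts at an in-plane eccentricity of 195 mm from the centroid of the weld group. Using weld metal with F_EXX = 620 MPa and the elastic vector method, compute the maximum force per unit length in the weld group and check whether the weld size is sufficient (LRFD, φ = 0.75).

f_max ≈ 1600 N/mm; adequate

Total weld length L_w = 350 mm. Treat welds as unit-width lines.
Polar moment about centroid: J = 2[d³/12 + d(b/2)²] = 2[175³/12 + 175×72.5²] = 2733000 mm³.
Direct shear f_v = P/L_w = 157×10³ / 350 = 448.6 N/mm (vertical).
Torsion M = P·e = 157×10³ × 195 = 30615000 N·mm.
Critical point at (x, y) = (72.5, 87.5) from centroid. f_tx = M·y/J = 980.2 N/mm; f_ty = M·x/J = 812.2 N/mm.
Resultant f_max = √[f_tx² + (f_v + f_ty)²] = √[980.2² + (448.6 + 812.2)²] = 1597 N/mm.
Capacity per unit length: φr_n = 0.75 × 0.6 × 620 × (0.707 × 14) = 2762 N/mm.
1597 ≤ 2762 → adequate.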